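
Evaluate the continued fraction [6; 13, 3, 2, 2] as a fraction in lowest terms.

Using pₖ = aₖpₖ₋₁ + pₖ₋₂ and qₖ = aₖqₖ₋₁ + qₖ₋₂:
  k=0: a=6, p=6, q=1
  k=1: a=13, p=79, q=13
  k=2: a=3, p=243, q=40
  k=3: a=2, p=565, q=93
  k=4: a=2, p=1373, q=226

1373/226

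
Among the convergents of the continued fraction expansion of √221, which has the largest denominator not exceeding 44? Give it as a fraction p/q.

223/15

√221 = [14; 1, 6, 2, 6, 1, 28, …] (period length 6).
Convergents:
  p_0/q_0 = 14/1
  p_1/q_1 = 15/1
  p_2/q_2 = 104/7
  p_3/q_3 = 223/15
  p_4/q_4 = 1442/97
q_3 = 15 ≤ 44 < 97 = q_4, so the answer is 223/15.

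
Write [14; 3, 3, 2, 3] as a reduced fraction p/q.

Using pₖ = aₖpₖ₋₁ + pₖ₋₂ and qₖ = aₖqₖ₋₁ + qₖ₋₂:
  k=0: a=14, p=14, q=1
  k=1: a=3, p=43, q=3
  k=2: a=3, p=143, q=10
  k=3: a=2, p=329, q=23
  k=4: a=3, p=1130, q=79

1130/79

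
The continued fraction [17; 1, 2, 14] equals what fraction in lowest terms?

760/43

Using pₖ = aₖpₖ₋₁ + pₖ₋₂ and qₖ = aₖqₖ₋₁ + qₖ₋₂:
  k=0: a=17, p=17, q=1
  k=1: a=1, p=18, q=1
  k=2: a=2, p=53, q=3
  k=3: a=14, p=760, q=43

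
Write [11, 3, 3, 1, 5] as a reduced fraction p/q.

848/75

Fold from the inside: start with 5/1.
  1 + 1/5 = 6/5
  3 + 5/6 = 23/6
  3 + 6/23 = 75/23
  11 + 23/75 = 848/75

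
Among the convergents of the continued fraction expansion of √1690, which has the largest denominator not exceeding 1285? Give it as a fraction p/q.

27379/666

√1690 = [41; 9, 8, 9, 82, …] (period length 4).
Convergents:
  p_0/q_0 = 41/1
  p_1/q_1 = 370/9
  p_2/q_2 = 3001/73
  p_3/q_3 = 27379/666
  p_4/q_4 = 2248079/54685
q_3 = 666 ≤ 1285 < 54685 = q_4, so the answer is 27379/666.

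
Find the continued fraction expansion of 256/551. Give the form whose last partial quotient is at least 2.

[0; 2, 6, 1, 1, 3, 2, 2]

256 = 0·551 + 256
551 = 2·256 + 39
256 = 6·39 + 22
39 = 1·22 + 17
22 = 1·17 + 5
17 = 3·5 + 2
5 = 2·2 + 1
2 = 2·1 + 0  (stop)
So 256/551 = [0; 2, 6, 1, 1, 3, 2, 2].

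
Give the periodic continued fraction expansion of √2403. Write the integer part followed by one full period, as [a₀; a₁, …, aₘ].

a₀ = ⌊√2403⌋ = 49.
With m₀=0, d₀=1 and mₖ₊₁ = dₖaₖ − mₖ, dₖ₊₁ = (n − mₖ₊₁²)/dₖ, aₖ₊₁ = ⌊(a₀+mₖ₊₁)/dₖ₊₁⌋:
  k=1: m=49, d=2, a=49
  k=2: m=49, d=1, a=98
d=1 and a=2a₀=98 at k=2, so the next step gives (m, d) = (49, 2) again — its k=1 value — and the period has length 2.

[49; 49, 98]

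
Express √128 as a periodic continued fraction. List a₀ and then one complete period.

[11; 3, 5, 3, 22]

a₀ = ⌊√128⌋ = 11.
With m₀=0, d₀=1 and mₖ₊₁ = dₖaₖ − mₖ, dₖ₊₁ = (n − mₖ₊₁²)/dₖ, aₖ₊₁ = ⌊(a₀+mₖ₊₁)/dₖ₊₁⌋:
  k=1: m=11, d=7, a=3
  k=2: m=10, d=4, a=5
  k=3: m=10, d=7, a=3
  k=4: m=11, d=1, a=22
d=1 and a=2a₀=22 at k=4, so the next step gives (m, d) = (11, 7) again — its k=1 value — and the period has length 4.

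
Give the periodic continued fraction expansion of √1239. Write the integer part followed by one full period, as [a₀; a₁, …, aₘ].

[35; 5, 70]

a₀ = ⌊√1239⌋ = 35.
With m₀=0, d₀=1 and mₖ₊₁ = dₖaₖ − mₖ, dₖ₊₁ = (n − mₖ₊₁²)/dₖ, aₖ₊₁ = ⌊(a₀+mₖ₊₁)/dₖ₊₁⌋:
  k=1: m=35, d=14, a=5
  k=2: m=35, d=1, a=70
d=1 and a=2a₀=70 at k=2, so the next step gives (m, d) = (35, 14) again — its k=1 value — and the period has length 2.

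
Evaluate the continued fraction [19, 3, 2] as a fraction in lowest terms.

Fold from the inside: start with 2/1.
  3 + 1/2 = 7/2
  19 + 2/7 = 135/7

135/7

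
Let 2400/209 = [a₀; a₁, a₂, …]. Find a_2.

14

2400 = 11·209 + 101   →  a_0 = 11
209 = 2·101 + 7   →  a_1 = 2
101 = 14·7 + 3   →  a_2 = 14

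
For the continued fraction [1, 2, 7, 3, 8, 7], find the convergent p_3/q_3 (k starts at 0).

69/47

Using pₖ = aₖpₖ₋₁ + pₖ₋₂, qₖ = aₖqₖ₋₁ + qₖ₋₂ (with p₋₁=1, p₋₂=0, q₋₁=0, q₋₂=1):
  k=0: a=1, p=1, q=1
  k=1: a=2, p=3, q=2
  k=2: a=7, p=22, q=15
  k=3: a=3, p=69, q=47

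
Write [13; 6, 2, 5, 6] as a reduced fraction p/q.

5775/439

Fold from the inside: start with 6/1.
  5 + 1/6 = 31/6
  2 + 6/31 = 68/31
  6 + 31/68 = 439/68
  13 + 68/439 = 5775/439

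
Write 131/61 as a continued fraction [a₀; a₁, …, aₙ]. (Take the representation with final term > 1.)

131 = 2*61 + 9
61 = 6*9 + 7
9 = 1*7 + 2
7 = 3*2 + 1
2 = 2*1 + 0  (stop)
So 131/61 = [2; 6, 1, 3, 2].

[2; 6, 1, 3, 2]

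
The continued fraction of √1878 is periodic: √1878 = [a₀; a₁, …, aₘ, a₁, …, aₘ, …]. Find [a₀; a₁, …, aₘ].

a₀ = ⌊√1878⌋ = 43.

[43; 2, 1, 42, 1, 2, 86]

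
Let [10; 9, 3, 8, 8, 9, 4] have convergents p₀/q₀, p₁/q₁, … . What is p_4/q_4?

19123/1892

Using pₖ = aₖpₖ₋₁ + pₖ₋₂, qₖ = aₖqₖ₋₁ + qₖ₋₂ (with p₋₁=1, p₋₂=0, q₋₁=0, q₋₂=1):
  k=0: a=10, p=10, q=1
  k=1: a=9, p=91, q=9
  k=2: a=3, p=283, q=28
  k=3: a=8, p=2355, q=233
  k=4: a=8, p=19123, q=1892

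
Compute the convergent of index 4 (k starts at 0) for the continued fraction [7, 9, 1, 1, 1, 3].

Using pₖ = aₖpₖ₋₁ + pₖ₋₂, qₖ = aₖqₖ₋₁ + qₖ₋₂ (with p₋₁=1, p₋₂=0, q₋₁=0, q₋₂=1):
  k=0: a=7, p=7, q=1
  k=1: a=9, p=64, q=9
  k=2: a=1, p=71, q=10
  k=3: a=1, p=135, q=19
  k=4: a=1, p=206, q=29

206/29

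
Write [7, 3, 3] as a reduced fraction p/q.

73/10

Fold from the inside: start with 3/1.
  3 + 1/3 = 10/3
  7 + 3/10 = 73/10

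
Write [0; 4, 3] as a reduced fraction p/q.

Using pₖ = aₖpₖ₋₁ + pₖ₋₂ and qₖ = aₖqₖ₋₁ + qₖ₋₂:
  k=0: a=0, p=0, q=1
  k=1: a=4, p=1, q=4
  k=2: a=3, p=3, q=13

3/13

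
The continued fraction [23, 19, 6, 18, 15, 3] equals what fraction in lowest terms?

2223129/96439

Fold from the inside: start with 3/1.
  15 + 1/3 = 46/3
  18 + 3/46 = 831/46
  6 + 46/831 = 5032/831
  19 + 831/5032 = 96439/5032
  23 + 5032/96439 = 2223129/96439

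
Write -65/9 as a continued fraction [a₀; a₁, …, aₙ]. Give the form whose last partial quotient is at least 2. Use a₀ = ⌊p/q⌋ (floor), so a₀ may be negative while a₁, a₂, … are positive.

-65 = -8×9 + 7
9 = 1×7 + 2
7 = 3×2 + 1
2 = 2×1 + 0  (stop)
So -65/9 = [-8; 1, 3, 2].

[-8; 1, 3, 2]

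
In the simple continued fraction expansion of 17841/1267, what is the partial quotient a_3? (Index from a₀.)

17841 = 14·1267 + 103   →  a_0 = 14
1267 = 12·103 + 31   →  a_1 = 12
103 = 3·31 + 10   →  a_2 = 3
31 = 3·10 + 1   →  a_3 = 3

3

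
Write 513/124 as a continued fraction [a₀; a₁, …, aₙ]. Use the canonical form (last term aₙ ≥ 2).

513 = 4×124 + 17
124 = 7×17 + 5
17 = 3×5 + 2
5 = 2×2 + 1
2 = 2×1 + 0  (stop)
So 513/124 = [4; 7, 3, 2, 2].

[4; 7, 3, 2, 2]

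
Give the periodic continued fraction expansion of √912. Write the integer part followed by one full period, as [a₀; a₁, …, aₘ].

[30; 5, 60]

a₀ = ⌊√912⌋ = 30.
With m₀=0, d₀=1 and mₖ₊₁ = dₖaₖ − mₖ, dₖ₊₁ = (n − mₖ₊₁²)/dₖ, aₖ₊₁ = ⌊(a₀+mₖ₊₁)/dₖ₊₁⌋:
  k=1: m=30, d=12, a=5
  k=2: m=30, d=1, a=60
d=1 and a=2a₀=60 at k=2, so the next step gives (m, d) = (30, 12) again — its k=1 value — and the period has length 2.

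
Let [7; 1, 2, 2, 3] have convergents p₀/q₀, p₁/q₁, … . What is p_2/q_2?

Using pₖ = aₖpₖ₋₁ + pₖ₋₂, qₖ = aₖqₖ₋₁ + qₖ₋₂ (with p₋₁=1, p₋₂=0, q₋₁=0, q₋₂=1):
  k=0: a=7, p=7, q=1
  k=1: a=1, p=8, q=1
  k=2: a=2, p=23, q=3

23/3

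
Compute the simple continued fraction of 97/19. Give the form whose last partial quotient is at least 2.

97 = 5·19 + 2
19 = 9·2 + 1
2 = 2·1 + 0  (stop)
So 97/19 = [5; 9, 2].

[5; 9, 2]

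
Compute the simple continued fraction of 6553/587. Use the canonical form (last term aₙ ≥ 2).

6553 = 11×587 + 96
587 = 6×96 + 11
96 = 8×11 + 8
11 = 1×8 + 3
8 = 2×3 + 2
3 = 1×2 + 1
2 = 2×1 + 0  (stop)
So 6553/587 = [11; 6, 8, 1, 2, 1, 2].

[11; 6, 8, 1, 2, 1, 2]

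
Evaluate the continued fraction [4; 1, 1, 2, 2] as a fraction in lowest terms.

Using pₖ = aₖpₖ₋₁ + pₖ₋₂ and qₖ = aₖqₖ₋₁ + qₖ₋₂:
  k=0: a=4, p=4, q=1
  k=1: a=1, p=5, q=1
  k=2: a=1, p=9, q=2
  k=3: a=2, p=23, q=5
  k=4: a=2, p=55, q=12

55/12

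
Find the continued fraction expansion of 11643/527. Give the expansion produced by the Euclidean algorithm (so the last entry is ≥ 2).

[22; 10, 1, 3, 12]

11643 = 22*527 + 49
527 = 10*49 + 37
49 = 1*37 + 12
37 = 3*12 + 1
12 = 12*1 + 0  (stop)
So 11643/527 = [22; 10, 1, 3, 12].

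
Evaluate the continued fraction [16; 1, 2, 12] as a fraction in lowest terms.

Using pₖ = aₖpₖ₋₁ + pₖ₋₂ and qₖ = aₖqₖ₋₁ + qₖ₋₂:
  k=0: a=16, p=16, q=1
  k=1: a=1, p=17, q=1
  k=2: a=2, p=50, q=3
  k=3: a=12, p=617, q=37

617/37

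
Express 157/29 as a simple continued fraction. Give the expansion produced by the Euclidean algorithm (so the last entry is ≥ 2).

[5; 2, 2, 2, 2]

157 = 5×29 + 12
29 = 2×12 + 5
12 = 2×5 + 2
5 = 2×2 + 1
2 = 2×1 + 0  (stop)
So 157/29 = [5; 2, 2, 2, 2].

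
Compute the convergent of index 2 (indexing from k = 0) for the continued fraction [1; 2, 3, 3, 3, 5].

10/7

Using pₖ = aₖpₖ₋₁ + pₖ₋₂, qₖ = aₖqₖ₋₁ + qₖ₋₂ (with p₋₁=1, p₋₂=0, q₋₁=0, q₋₂=1):
  k=0: a=1, p=1, q=1
  k=1: a=2, p=3, q=2
  k=2: a=3, p=10, q=7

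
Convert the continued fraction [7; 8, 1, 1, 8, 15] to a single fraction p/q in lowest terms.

Fold from the inside: start with 15/1.
  8 + 1/15 = 121/15
  1 + 15/121 = 136/121
  1 + 121/136 = 257/136
  8 + 136/257 = 2192/257
  7 + 257/2192 = 15601/2192

15601/2192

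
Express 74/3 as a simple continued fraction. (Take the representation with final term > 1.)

[24; 1, 2]

74 = 24·3 + 2
3 = 1·2 + 1
2 = 2·1 + 0  (stop)
So 74/3 = [24; 1, 2].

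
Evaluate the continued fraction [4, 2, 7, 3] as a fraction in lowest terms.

Using pₖ = aₖpₖ₋₁ + pₖ₋₂ and qₖ = aₖqₖ₋₁ + qₖ₋₂:
  k=0: a=4, p=4, q=1
  k=1: a=2, p=9, q=2
  k=2: a=7, p=67, q=15
  k=3: a=3, p=210, q=47

210/47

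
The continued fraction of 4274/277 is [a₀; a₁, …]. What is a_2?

3

4274 = 15·277 + 119   →  a_0 = 15
277 = 2·119 + 39   →  a_1 = 2
119 = 3·39 + 2   →  a_2 = 3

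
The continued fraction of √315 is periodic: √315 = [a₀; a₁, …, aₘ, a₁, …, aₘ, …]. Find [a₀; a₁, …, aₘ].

[17; 1, 2, 1, 34]

a₀ = ⌊√315⌋ = 17.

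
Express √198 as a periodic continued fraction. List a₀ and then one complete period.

a₀ = ⌊√198⌋ = 14.
With m₀=0, d₀=1 and mₖ₊₁ = dₖaₖ − mₖ, dₖ₊₁ = (n − mₖ₊₁²)/dₖ, aₖ₊₁ = ⌊(a₀+mₖ₊₁)/dₖ₊₁⌋:
  k=1: m=14, d=2, a=14
  k=2: m=14, d=1, a=28
d=1 and a=2a₀=28 at k=2, so the next step gives (m, d) = (14, 2) again — its k=1 value — and the period has length 2.

[14; 14, 28]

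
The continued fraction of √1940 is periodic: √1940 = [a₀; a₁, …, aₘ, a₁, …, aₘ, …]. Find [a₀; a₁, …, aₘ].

a₀ = ⌊√1940⌋ = 44.
With m₀=0, d₀=1 and mₖ₊₁ = dₖaₖ − mₖ, dₖ₊₁ = (n − mₖ₊₁²)/dₖ, aₖ₊₁ = ⌊(a₀+mₖ₊₁)/dₖ₊₁⌋:
  k=1: m=44, d=4, a=22
  k=2: m=44, d=1, a=88
d=1 and a=2a₀=88 at k=2, so the next step gives (m, d) = (44, 4) again — its k=1 value — and the period has length 2.

[44; 22, 88]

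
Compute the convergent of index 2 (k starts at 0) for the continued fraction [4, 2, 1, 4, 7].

13/3

Using pₖ = aₖpₖ₋₁ + pₖ₋₂, qₖ = aₖqₖ₋₁ + qₖ₋₂ (with p₋₁=1, p₋₂=0, q₋₁=0, q₋₂=1):
  k=0: a=4, p=4, q=1
  k=1: a=2, p=9, q=2
  k=2: a=1, p=13, q=3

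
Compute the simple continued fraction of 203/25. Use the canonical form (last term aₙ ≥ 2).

203 = 8·25 + 3
25 = 8·3 + 1
3 = 3·1 + 0  (stop)
So 203/25 = [8; 8, 3].

[8; 8, 3]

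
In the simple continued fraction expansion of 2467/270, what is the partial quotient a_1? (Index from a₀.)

2467 = 9·270 + 37   →  a_0 = 9
270 = 7·37 + 11   →  a_1 = 7

7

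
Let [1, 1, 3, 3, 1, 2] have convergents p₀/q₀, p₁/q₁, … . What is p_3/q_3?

23/13

Using pₖ = aₖpₖ₋₁ + pₖ₋₂, qₖ = aₖqₖ₋₁ + qₖ₋₂ (with p₋₁=1, p₋₂=0, q₋₁=0, q₋₂=1):
  k=0: a=1, p=1, q=1
  k=1: a=1, p=2, q=1
  k=2: a=3, p=7, q=4
  k=3: a=3, p=23, q=13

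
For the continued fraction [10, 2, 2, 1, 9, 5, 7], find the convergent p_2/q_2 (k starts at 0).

52/5

Using pₖ = aₖpₖ₋₁ + pₖ₋₂, qₖ = aₖqₖ₋₁ + qₖ₋₂ (with p₋₁=1, p₋₂=0, q₋₁=0, q₋₂=1):
  k=0: a=10, p=10, q=1
  k=1: a=2, p=21, q=2
  k=2: a=2, p=52, q=5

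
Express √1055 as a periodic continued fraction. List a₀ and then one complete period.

[32; 2, 12, 2, 64]

a₀ = ⌊√1055⌋ = 32.
With m₀=0, d₀=1 and mₖ₊₁ = dₖaₖ − mₖ, dₖ₊₁ = (n − mₖ₊₁²)/dₖ, aₖ₊₁ = ⌊(a₀+mₖ₊₁)/dₖ₊₁⌋:
  k=1: m=32, d=31, a=2
  k=2: m=30, d=5, a=12
  k=3: m=30, d=31, a=2
  k=4: m=32, d=1, a=64
d=1 and a=2a₀=64 at k=4, so the next step gives (m, d) = (32, 31) again — its k=1 value — and the period has length 4.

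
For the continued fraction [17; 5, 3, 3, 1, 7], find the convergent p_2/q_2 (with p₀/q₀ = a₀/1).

Using pₖ = aₖpₖ₋₁ + pₖ₋₂, qₖ = aₖqₖ₋₁ + qₖ₋₂ (with p₋₁=1, p₋₂=0, q₋₁=0, q₋₂=1):
  k=0: a=17, p=17, q=1
  k=1: a=5, p=86, q=5
  k=2: a=3, p=275, q=16

275/16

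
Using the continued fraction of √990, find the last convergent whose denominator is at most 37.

√990 = [31; 2, 6, 2, 62, …] (period length 4).
Convergents:
  p_0/q_0 = 31/1
  p_1/q_1 = 63/2
  p_2/q_2 = 409/13
  p_3/q_3 = 881/28
  p_4/q_4 = 55031/1749
q_3 = 28 ≤ 37 < 1749 = q_4, so the answer is 881/28.

881/28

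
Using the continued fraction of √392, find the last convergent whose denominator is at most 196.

√392 = [19; 1, 3, 1, 38, …] (period length 4).
Convergents:
  p_0/q_0 = 19/1
  p_1/q_1 = 20/1
  p_2/q_2 = 79/4
  p_3/q_3 = 99/5
  p_4/q_4 = 3841/194
  p_5/q_5 = 3940/199
q_4 = 194 ≤ 196 < 199 = q_5, so the answer is 3841/194.

3841/194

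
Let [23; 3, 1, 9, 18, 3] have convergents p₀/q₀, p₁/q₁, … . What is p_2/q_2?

93/4

Using pₖ = aₖpₖ₋₁ + pₖ₋₂, qₖ = aₖqₖ₋₁ + qₖ₋₂ (with p₋₁=1, p₋₂=0, q₋₁=0, q₋₂=1):
  k=0: a=23, p=23, q=1
  k=1: a=3, p=70, q=3
  k=2: a=1, p=93, q=4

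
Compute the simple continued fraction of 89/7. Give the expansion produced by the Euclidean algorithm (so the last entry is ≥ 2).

89 = 12·7 + 5
7 = 1·5 + 2
5 = 2·2 + 1
2 = 2·1 + 0  (stop)
So 89/7 = [12; 1, 2, 2].

[12; 1, 2, 2]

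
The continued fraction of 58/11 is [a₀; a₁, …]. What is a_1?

3

58 = 5·11 + 3   →  a_0 = 5
11 = 3·3 + 2   →  a_1 = 3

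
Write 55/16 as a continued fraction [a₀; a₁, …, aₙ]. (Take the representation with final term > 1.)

[3; 2, 3, 2]

55 = 3·16 + 7
16 = 2·7 + 2
7 = 3·2 + 1
2 = 2·1 + 0  (stop)
So 55/16 = [3; 2, 3, 2].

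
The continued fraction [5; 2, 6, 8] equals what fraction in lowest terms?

Using pₖ = aₖpₖ₋₁ + pₖ₋₂ and qₖ = aₖqₖ₋₁ + qₖ₋₂:
  k=0: a=5, p=5, q=1
  k=1: a=2, p=11, q=2
  k=2: a=6, p=71, q=13
  k=3: a=8, p=579, q=106

579/106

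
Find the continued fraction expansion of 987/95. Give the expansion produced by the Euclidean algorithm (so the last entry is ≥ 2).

[10; 2, 1, 1, 3, 5]

987 = 10*95 + 37
95 = 2*37 + 21
37 = 1*21 + 16
21 = 1*16 + 5
16 = 3*5 + 1
5 = 5*1 + 0  (stop)
So 987/95 = [10; 2, 1, 1, 3, 5].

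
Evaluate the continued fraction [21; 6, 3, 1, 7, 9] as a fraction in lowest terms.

37474/1771

Fold from the inside: start with 9/1.
  7 + 1/9 = 64/9
  1 + 9/64 = 73/64
  3 + 64/73 = 283/73
  6 + 73/283 = 1771/283
  21 + 283/1771 = 37474/1771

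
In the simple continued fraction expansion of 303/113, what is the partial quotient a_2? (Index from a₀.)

2

303 = 2·113 + 77   →  a_0 = 2
113 = 1·77 + 36   →  a_1 = 1
77 = 2·36 + 5   →  a_2 = 2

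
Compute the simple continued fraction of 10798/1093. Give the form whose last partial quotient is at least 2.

10798 = 9·1093 + 961
1093 = 1·961 + 132
961 = 7·132 + 37
132 = 3·37 + 21
37 = 1·21 + 16
21 = 1·16 + 5
16 = 3·5 + 1
5 = 5·1 + 0  (stop)
So 10798/1093 = [9; 1, 7, 3, 1, 1, 3, 5].

[9; 1, 7, 3, 1, 1, 3, 5]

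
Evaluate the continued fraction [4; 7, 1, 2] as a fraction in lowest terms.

95/23

Fold from the inside: start with 2/1.
  1 + 1/2 = 3/2
  7 + 2/3 = 23/3
  4 + 3/23 = 95/23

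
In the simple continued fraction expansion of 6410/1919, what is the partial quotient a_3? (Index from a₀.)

15

6410 = 3·1919 + 653   →  a_0 = 3
1919 = 2·653 + 613   →  a_1 = 2
653 = 1·613 + 40   →  a_2 = 1
613 = 15·40 + 13   →  a_3 = 15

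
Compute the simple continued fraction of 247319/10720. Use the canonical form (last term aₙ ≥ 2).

[23; 14, 8, 13, 2, 3]

247319 = 23·10720 + 759
10720 = 14·759 + 94
759 = 8·94 + 7
94 = 13·7 + 3
7 = 2·3 + 1
3 = 3·1 + 0  (stop)
So 247319/10720 = [23; 14, 8, 13, 2, 3].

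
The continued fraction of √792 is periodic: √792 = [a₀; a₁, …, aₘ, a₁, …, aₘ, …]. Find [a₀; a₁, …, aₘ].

a₀ = ⌊√792⌋ = 28.
With m₀=0, d₀=1 and mₖ₊₁ = dₖaₖ − mₖ, dₖ₊₁ = (n − mₖ₊₁²)/dₖ, aₖ₊₁ = ⌊(a₀+mₖ₊₁)/dₖ₊₁⌋:
  k=1: m=28, d=8, a=7
  k=2: m=28, d=1, a=56
d=1 and a=2a₀=56 at k=2, so the next step gives (m, d) = (28, 8) again — its k=1 value — and the period has length 2.

[28; 7, 56]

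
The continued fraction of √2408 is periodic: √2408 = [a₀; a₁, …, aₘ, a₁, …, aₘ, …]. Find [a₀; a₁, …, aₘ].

a₀ = ⌊√2408⌋ = 49.
With m₀=0, d₀=1 and mₖ₊₁ = dₖaₖ − mₖ, dₖ₊₁ = (n − mₖ₊₁²)/dₖ, aₖ₊₁ = ⌊(a₀+mₖ₊₁)/dₖ₊₁⌋:
  k=1: m=49, d=7, a=14
  k=2: m=49, d=1, a=98
d=1 and a=2a₀=98 at k=2, so the next step gives (m, d) = (49, 7) again — its k=1 value — and the period has length 2.

[49; 14, 98]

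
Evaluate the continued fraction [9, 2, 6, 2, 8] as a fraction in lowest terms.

2243/237

Using pₖ = aₖpₖ₋₁ + pₖ₋₂ and qₖ = aₖqₖ₋₁ + qₖ₋₂:
  k=0: a=9, p=9, q=1
  k=1: a=2, p=19, q=2
  k=2: a=6, p=123, q=13
  k=3: a=2, p=265, q=28
  k=4: a=8, p=2243, q=237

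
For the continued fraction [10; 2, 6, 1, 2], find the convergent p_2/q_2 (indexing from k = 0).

136/13

Using pₖ = aₖpₖ₋₁ + pₖ₋₂, qₖ = aₖqₖ₋₁ + qₖ₋₂ (with p₋₁=1, p₋₂=0, q₋₁=0, q₋₂=1):
  k=0: a=10, p=10, q=1
  k=1: a=2, p=21, q=2
  k=2: a=6, p=136, q=13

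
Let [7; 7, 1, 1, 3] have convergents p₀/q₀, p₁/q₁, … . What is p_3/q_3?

107/15

Using pₖ = aₖpₖ₋₁ + pₖ₋₂, qₖ = aₖqₖ₋₁ + qₖ₋₂ (with p₋₁=1, p₋₂=0, q₋₁=0, q₋₂=1):
  k=0: a=7, p=7, q=1
  k=1: a=7, p=50, q=7
  k=2: a=1, p=57, q=8
  k=3: a=1, p=107, q=15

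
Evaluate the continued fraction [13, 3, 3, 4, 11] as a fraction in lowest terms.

Using pₖ = aₖpₖ₋₁ + pₖ₋₂ and qₖ = aₖqₖ₋₁ + qₖ₋₂:
  k=0: a=13, p=13, q=1
  k=1: a=3, p=40, q=3
  k=2: a=3, p=133, q=10
  k=3: a=4, p=572, q=43
  k=4: a=11, p=6425, q=483

6425/483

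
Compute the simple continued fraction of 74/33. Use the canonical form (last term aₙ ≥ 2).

[2; 4, 8]

74 = 2×33 + 8
33 = 4×8 + 1
8 = 8×1 + 0  (stop)
So 74/33 = [2; 4, 8].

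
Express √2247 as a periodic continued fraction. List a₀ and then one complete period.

[47; 2, 2, 15, 2, 2, 94]

a₀ = ⌊√2247⌋ = 47.
With m₀=0, d₀=1 and mₖ₊₁ = dₖaₖ − mₖ, dₖ₊₁ = (n − mₖ₊₁²)/dₖ, aₖ₊₁ = ⌊(a₀+mₖ₊₁)/dₖ₊₁⌋:
  k=1: m=47, d=38, a=2
  k=2: m=29, d=37, a=2
  k=3: m=45, d=6, a=15
  k=4: m=45, d=37, a=2
  k=5: m=29, d=38, a=2
  k=6: m=47, d=1, a=94
d=1 and a=2a₀=94 at k=6, so the next step gives (m, d) = (47, 38) again — its k=1 value — and the period has length 6.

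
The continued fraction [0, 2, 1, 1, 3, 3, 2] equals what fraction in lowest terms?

53/136

Using pₖ = aₖpₖ₋₁ + pₖ₋₂ and qₖ = aₖqₖ₋₁ + qₖ₋₂:
  k=0: a=0, p=0, q=1
  k=1: a=2, p=1, q=2
  k=2: a=1, p=1, q=3
  k=3: a=1, p=2, q=5
  k=4: a=3, p=7, q=18
  k=5: a=3, p=23, q=59
  k=6: a=2, p=53, q=136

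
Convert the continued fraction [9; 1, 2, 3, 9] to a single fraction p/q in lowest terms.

Fold from the inside: start with 9/1.
  3 + 1/9 = 28/9
  2 + 9/28 = 65/28
  1 + 28/65 = 93/65
  9 + 65/93 = 902/93

902/93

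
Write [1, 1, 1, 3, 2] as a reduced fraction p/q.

Using pₖ = aₖpₖ₋₁ + pₖ₋₂ and qₖ = aₖqₖ₋₁ + qₖ₋₂:
  k=0: a=1, p=1, q=1
  k=1: a=1, p=2, q=1
  k=2: a=1, p=3, q=2
  k=3: a=3, p=11, q=7
  k=4: a=2, p=25, q=16

25/16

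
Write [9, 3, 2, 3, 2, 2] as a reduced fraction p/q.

Fold from the inside: start with 2/1.
  2 + 1/2 = 5/2
  3 + 2/5 = 17/5
  2 + 5/17 = 39/17
  3 + 17/39 = 134/39
  9 + 39/134 = 1245/134

1245/134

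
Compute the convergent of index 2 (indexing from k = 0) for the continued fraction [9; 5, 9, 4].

Using pₖ = aₖpₖ₋₁ + pₖ₋₂, qₖ = aₖqₖ₋₁ + qₖ₋₂ (with p₋₁=1, p₋₂=0, q₋₁=0, q₋₂=1):
  k=0: a=9, p=9, q=1
  k=1: a=5, p=46, q=5
  k=2: a=9, p=423, q=46

423/46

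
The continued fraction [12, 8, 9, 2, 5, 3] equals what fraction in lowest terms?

32527/2683

Fold from the inside: start with 3/1.
  5 + 1/3 = 16/3
  2 + 3/16 = 35/16
  9 + 16/35 = 331/35
  8 + 35/331 = 2683/331
  12 + 331/2683 = 32527/2683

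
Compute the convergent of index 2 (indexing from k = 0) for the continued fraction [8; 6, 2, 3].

106/13

Using pₖ = aₖpₖ₋₁ + pₖ₋₂, qₖ = aₖqₖ₋₁ + qₖ₋₂ (with p₋₁=1, p₋₂=0, q₋₁=0, q₋₂=1):
  k=0: a=8, p=8, q=1
  k=1: a=6, p=49, q=6
  k=2: a=2, p=106, q=13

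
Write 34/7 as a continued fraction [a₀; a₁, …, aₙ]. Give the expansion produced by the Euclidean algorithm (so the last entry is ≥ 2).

34 = 4·7 + 6
7 = 1·6 + 1
6 = 6·1 + 0  (stop)
So 34/7 = [4; 1, 6].

[4; 1, 6]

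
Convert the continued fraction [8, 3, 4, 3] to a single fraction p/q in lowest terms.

349/42

Using pₖ = aₖpₖ₋₁ + pₖ₋₂ and qₖ = aₖqₖ₋₁ + qₖ₋₂:
  k=0: a=8, p=8, q=1
  k=1: a=3, p=25, q=3
  k=2: a=4, p=108, q=13
  k=3: a=3, p=349, q=42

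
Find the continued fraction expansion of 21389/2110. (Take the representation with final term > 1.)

[10; 7, 3, 3, 9, 3]

21389 = 10×2110 + 289
2110 = 7×289 + 87
289 = 3×87 + 28
87 = 3×28 + 3
28 = 9×3 + 1
3 = 3×1 + 0  (stop)
So 21389/2110 = [10; 7, 3, 3, 9, 3].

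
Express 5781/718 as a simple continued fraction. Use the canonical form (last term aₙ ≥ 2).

[8; 19, 2, 2, 7]

5781 = 8×718 + 37
718 = 19×37 + 15
37 = 2×15 + 7
15 = 2×7 + 1
7 = 7×1 + 0  (stop)
So 5781/718 = [8; 19, 2, 2, 7].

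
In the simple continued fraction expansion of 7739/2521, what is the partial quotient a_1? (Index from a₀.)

14

7739 = 3·2521 + 176   →  a_0 = 3
2521 = 14·176 + 57   →  a_1 = 14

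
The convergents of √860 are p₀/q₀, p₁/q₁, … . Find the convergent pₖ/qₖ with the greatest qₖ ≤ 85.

1261/43

√860 = [29; 3, 14, 3, 58, …] (period length 4).
Convergents:
  p_0/q_0 = 29/1
  p_1/q_1 = 88/3
  p_2/q_2 = 1261/43
  p_3/q_3 = 3871/132
q_2 = 43 ≤ 85 < 132 = q_3, so the answer is 1261/43.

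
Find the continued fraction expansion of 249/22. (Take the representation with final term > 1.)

249 = 11·22 + 7
22 = 3·7 + 1
7 = 7·1 + 0  (stop)
So 249/22 = [11; 3, 7].

[11; 3, 7]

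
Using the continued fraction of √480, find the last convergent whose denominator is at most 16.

241/11

√480 = [21; 1, 9, 1, 42, …] (period length 4).
Convergents:
  p_0/q_0 = 21/1
  p_1/q_1 = 22/1
  p_2/q_2 = 219/10
  p_3/q_3 = 241/11
  p_4/q_4 = 10341/472
q_3 = 11 ≤ 16 < 472 = q_4, so the answer is 241/11.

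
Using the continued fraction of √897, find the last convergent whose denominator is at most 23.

599/20

√897 = [29; 1, 18, 1, 58, …] (period length 4).
Convergents:
  p_0/q_0 = 29/1
  p_1/q_1 = 30/1
  p_2/q_2 = 569/19
  p_3/q_3 = 599/20
  p_4/q_4 = 35311/1179
q_3 = 20 ≤ 23 < 1179 = q_4, so the answer is 599/20.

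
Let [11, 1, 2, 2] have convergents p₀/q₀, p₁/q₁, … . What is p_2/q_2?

35/3

Using pₖ = aₖpₖ₋₁ + pₖ₋₂, qₖ = aₖqₖ₋₁ + qₖ₋₂ (with p₋₁=1, p₋₂=0, q₋₁=0, q₋₂=1):
  k=0: a=11, p=11, q=1
  k=1: a=1, p=12, q=1
  k=2: a=2, p=35, q=3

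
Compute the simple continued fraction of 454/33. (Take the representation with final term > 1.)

454 = 13·33 + 25
33 = 1·25 + 8
25 = 3·8 + 1
8 = 8·1 + 0  (stop)
So 454/33 = [13; 1, 3, 8].

[13; 1, 3, 8]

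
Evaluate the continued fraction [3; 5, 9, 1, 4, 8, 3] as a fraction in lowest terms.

Using pₖ = aₖpₖ₋₁ + pₖ₋₂ and qₖ = aₖqₖ₋₁ + qₖ₋₂:
  k=0: a=3, p=3, q=1
  k=1: a=5, p=16, q=5
  k=2: a=9, p=147, q=46
  k=3: a=1, p=163, q=51
  k=4: a=4, p=799, q=250
  k=5: a=8, p=6555, q=2051
  k=6: a=3, p=20464, q=6403

20464/6403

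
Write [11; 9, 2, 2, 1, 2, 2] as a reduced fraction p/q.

4709/424

Fold from the inside: start with 2/1.
  2 + 1/2 = 5/2
  1 + 2/5 = 7/5
  2 + 5/7 = 19/7
  2 + 7/19 = 45/19
  9 + 19/45 = 424/45
  11 + 45/424 = 4709/424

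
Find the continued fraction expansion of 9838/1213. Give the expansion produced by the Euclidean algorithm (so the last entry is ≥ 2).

[8; 9, 19, 7]

9838 = 8*1213 + 134
1213 = 9*134 + 7
134 = 19*7 + 1
7 = 7*1 + 0  (stop)
So 9838/1213 = [8; 9, 19, 7].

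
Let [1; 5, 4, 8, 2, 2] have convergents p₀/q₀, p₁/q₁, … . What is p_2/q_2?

Using pₖ = aₖpₖ₋₁ + pₖ₋₂, qₖ = aₖqₖ₋₁ + qₖ₋₂ (with p₋₁=1, p₋₂=0, q₋₁=0, q₋₂=1):
  k=0: a=1, p=1, q=1
  k=1: a=5, p=6, q=5
  k=2: a=4, p=25, q=21

25/21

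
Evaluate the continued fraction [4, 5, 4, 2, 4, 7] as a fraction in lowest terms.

6329/1510

Fold from the inside: start with 7/1.
  4 + 1/7 = 29/7
  2 + 7/29 = 65/29
  4 + 29/65 = 289/65
  5 + 65/289 = 1510/289
  4 + 289/1510 = 6329/1510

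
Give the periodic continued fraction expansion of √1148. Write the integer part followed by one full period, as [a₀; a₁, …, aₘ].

[33; 1, 7, 2, 16, 2, 7, 1, 66]

a₀ = ⌊√1148⌋ = 33.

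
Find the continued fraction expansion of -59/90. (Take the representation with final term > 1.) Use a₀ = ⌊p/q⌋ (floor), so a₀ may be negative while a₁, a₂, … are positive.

[-1; 2, 1, 9, 3]

-59 = -1*90 + 31
90 = 2*31 + 28
31 = 1*28 + 3
28 = 9*3 + 1
3 = 3*1 + 0  (stop)
So -59/90 = [-1; 2, 1, 9, 3].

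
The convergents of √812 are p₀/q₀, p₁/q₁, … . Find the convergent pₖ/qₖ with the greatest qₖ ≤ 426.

√812 = [28; 2, 56, …] (period length 2).
Convergents:
  p_0/q_0 = 28/1
  p_1/q_1 = 57/2
  p_2/q_2 = 3220/113
  p_3/q_3 = 6497/228
  p_4/q_4 = 367052/12881
q_3 = 228 ≤ 426 < 12881 = q_4, so the answer is 6497/228.

6497/228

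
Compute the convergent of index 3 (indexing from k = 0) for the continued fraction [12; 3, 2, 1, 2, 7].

123/10

Using pₖ = aₖpₖ₋₁ + pₖ₋₂, qₖ = aₖqₖ₋₁ + qₖ₋₂ (with p₋₁=1, p₋₂=0, q₋₁=0, q₋₂=1):
  k=0: a=12, p=12, q=1
  k=1: a=3, p=37, q=3
  k=2: a=2, p=86, q=7
  k=3: a=1, p=123, q=10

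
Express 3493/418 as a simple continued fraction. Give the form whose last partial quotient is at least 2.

[8; 2, 1, 4, 7, 4]

3493 = 8×418 + 149
418 = 2×149 + 120
149 = 1×120 + 29
120 = 4×29 + 4
29 = 7×4 + 1
4 = 4×1 + 0  (stop)
So 3493/418 = [8; 2, 1, 4, 7, 4].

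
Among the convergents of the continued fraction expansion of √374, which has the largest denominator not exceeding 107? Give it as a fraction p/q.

√374 = [19; 2, 1, 18, 1, 2, 38, …] (period length 6).
Convergents:
  p_0/q_0 = 19/1
  p_1/q_1 = 39/2
  p_2/q_2 = 58/3
  p_3/q_3 = 1083/56
  p_4/q_4 = 1141/59
  p_5/q_5 = 3365/174
q_4 = 59 ≤ 107 < 174 = q_5, so the answer is 1141/59.

1141/59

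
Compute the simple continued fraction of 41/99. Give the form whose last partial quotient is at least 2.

41 = 0×99 + 41
99 = 2×41 + 17
41 = 2×17 + 7
17 = 2×7 + 3
7 = 2×3 + 1
3 = 3×1 + 0  (stop)
So 41/99 = [0; 2, 2, 2, 2, 3].

[0; 2, 2, 2, 2, 3]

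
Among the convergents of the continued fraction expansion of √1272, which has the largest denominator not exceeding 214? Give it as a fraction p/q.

7561/212

√1272 = [35; 1, 1, 1, 70, …] (period length 4).
Convergents:
  p_0/q_0 = 35/1
  p_1/q_1 = 36/1
  p_2/q_2 = 71/2
  p_3/q_3 = 107/3
  p_4/q_4 = 7561/212
  p_5/q_5 = 7668/215
q_4 = 212 ≤ 214 < 215 = q_5, so the answer is 7561/212.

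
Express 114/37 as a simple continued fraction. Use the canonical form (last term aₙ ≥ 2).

[3; 12, 3]

114 = 3×37 + 3
37 = 12×3 + 1
3 = 3×1 + 0  (stop)
So 114/37 = [3; 12, 3].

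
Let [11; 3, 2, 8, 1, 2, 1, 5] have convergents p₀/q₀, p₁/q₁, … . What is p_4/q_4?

Using pₖ = aₖpₖ₋₁ + pₖ₋₂, qₖ = aₖqₖ₋₁ + qₖ₋₂ (with p₋₁=1, p₋₂=0, q₋₁=0, q₋₂=1):
  k=0: a=11, p=11, q=1
  k=1: a=3, p=34, q=3
  k=2: a=2, p=79, q=7
  k=3: a=8, p=666, q=59
  k=4: a=1, p=745, q=66

745/66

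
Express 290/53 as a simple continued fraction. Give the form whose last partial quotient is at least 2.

290 = 5×53 + 25
53 = 2×25 + 3
25 = 8×3 + 1
3 = 3×1 + 0  (stop)
So 290/53 = [5; 2, 8, 3].

[5; 2, 8, 3]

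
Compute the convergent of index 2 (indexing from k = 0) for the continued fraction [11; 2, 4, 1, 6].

103/9

Using pₖ = aₖpₖ₋₁ + pₖ₋₂, qₖ = aₖqₖ₋₁ + qₖ₋₂ (with p₋₁=1, p₋₂=0, q₋₁=0, q₋₂=1):
  k=0: a=11, p=11, q=1
  k=1: a=2, p=23, q=2
  k=2: a=4, p=103, q=9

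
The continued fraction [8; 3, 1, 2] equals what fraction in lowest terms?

Using pₖ = aₖpₖ₋₁ + pₖ₋₂ and qₖ = aₖqₖ₋₁ + qₖ₋₂:
  k=0: a=8, p=8, q=1
  k=1: a=3, p=25, q=3
  k=2: a=1, p=33, q=4
  k=3: a=2, p=91, q=11

91/11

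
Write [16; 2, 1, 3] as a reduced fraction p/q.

Fold from the inside: start with 3/1.
  1 + 1/3 = 4/3
  2 + 3/4 = 11/4
  16 + 4/11 = 180/11

180/11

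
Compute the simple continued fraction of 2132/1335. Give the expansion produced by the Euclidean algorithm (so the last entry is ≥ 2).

2132 = 1*1335 + 797
1335 = 1*797 + 538
797 = 1*538 + 259
538 = 2*259 + 20
259 = 12*20 + 19
20 = 1*19 + 1
19 = 19*1 + 0  (stop)
So 2132/1335 = [1; 1, 1, 2, 12, 1, 19].

[1; 1, 1, 2, 12, 1, 19]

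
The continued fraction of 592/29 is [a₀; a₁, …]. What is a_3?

592 = 20·29 + 12   →  a_0 = 20
29 = 2·12 + 5   →  a_1 = 2
12 = 2·5 + 2   →  a_2 = 2
5 = 2·2 + 1   →  a_3 = 2

2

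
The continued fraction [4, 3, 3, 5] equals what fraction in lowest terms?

Fold from the inside: start with 5/1.
  3 + 1/5 = 16/5
  3 + 5/16 = 53/16
  4 + 16/53 = 228/53

228/53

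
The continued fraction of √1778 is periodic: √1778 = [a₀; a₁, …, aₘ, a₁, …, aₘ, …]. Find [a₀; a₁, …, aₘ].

[42; 6, 84]

a₀ = ⌊√1778⌋ = 42.
With m₀=0, d₀=1 and mₖ₊₁ = dₖaₖ − mₖ, dₖ₊₁ = (n − mₖ₊₁²)/dₖ, aₖ₊₁ = ⌊(a₀+mₖ₊₁)/dₖ₊₁⌋:
  k=1: m=42, d=14, a=6
  k=2: m=42, d=1, a=84
d=1 and a=2a₀=84 at k=2, so the next step gives (m, d) = (42, 14) again — its k=1 value — and the period has length 2.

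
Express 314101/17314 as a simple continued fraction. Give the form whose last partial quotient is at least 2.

[18; 7, 14, 3, 9, 6]

314101 = 18×17314 + 2449
17314 = 7×2449 + 171
2449 = 14×171 + 55
171 = 3×55 + 6
55 = 9×6 + 1
6 = 6×1 + 0  (stop)
So 314101/17314 = [18; 7, 14, 3, 9, 6].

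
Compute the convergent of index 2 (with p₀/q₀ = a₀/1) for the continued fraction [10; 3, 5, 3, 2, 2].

165/16

Using pₖ = aₖpₖ₋₁ + pₖ₋₂, qₖ = aₖqₖ₋₁ + qₖ₋₂ (with p₋₁=1, p₋₂=0, q₋₁=0, q₋₂=1):
  k=0: a=10, p=10, q=1
  k=1: a=3, p=31, q=3
  k=2: a=5, p=165, q=16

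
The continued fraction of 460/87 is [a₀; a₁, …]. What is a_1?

460 = 5·87 + 25   →  a_0 = 5
87 = 3·25 + 12   →  a_1 = 3

3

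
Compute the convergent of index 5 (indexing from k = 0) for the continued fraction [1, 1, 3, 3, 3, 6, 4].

Using pₖ = aₖpₖ₋₁ + pₖ₋₂, qₖ = aₖqₖ₋₁ + qₖ₋₂ (with p₋₁=1, p₋₂=0, q₋₁=0, q₋₂=1):
  k=0: a=1, p=1, q=1
  k=1: a=1, p=2, q=1
  k=2: a=3, p=7, q=4
  k=3: a=3, p=23, q=13
  k=4: a=3, p=76, q=43
  k=5: a=6, p=479, q=271

479/271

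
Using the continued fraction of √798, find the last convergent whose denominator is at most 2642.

√798 = [28; 4, 56, …] (period length 2).
Convergents:
  p_0/q_0 = 28/1
  p_1/q_1 = 113/4
  p_2/q_2 = 6356/225
  p_3/q_3 = 25537/904
  p_4/q_4 = 1436428/50849
q_3 = 904 ≤ 2642 < 50849 = q_4, so the answer is 25537/904.

25537/904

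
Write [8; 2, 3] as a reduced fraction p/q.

Fold from the inside: start with 3/1.
  2 + 1/3 = 7/3
  8 + 3/7 = 59/7

59/7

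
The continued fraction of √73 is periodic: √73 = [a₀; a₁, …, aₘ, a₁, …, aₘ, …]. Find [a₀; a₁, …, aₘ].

a₀ = ⌊√73⌋ = 8.
With m₀=0, d₀=1 and mₖ₊₁ = dₖaₖ − mₖ, dₖ₊₁ = (n − mₖ₊₁²)/dₖ, aₖ₊₁ = ⌊(a₀+mₖ₊₁)/dₖ₊₁⌋:
  k=1: m=8, d=9, a=1
  k=2: m=1, d=8, a=1
  k=3: m=7, d=3, a=5
  k=4: m=8, d=3, a=5
  k=5: m=7, d=8, a=1
  k=6: m=1, d=9, a=1
  k=7: m=8, d=1, a=16
d=1 and a=2a₀=16 at k=7, so the next step gives (m, d) = (8, 9) again — its k=1 value — and the period has length 7.

[8; 1, 1, 5, 5, 1, 1, 16]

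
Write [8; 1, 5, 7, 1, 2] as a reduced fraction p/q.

1246/141

Using pₖ = aₖpₖ₋₁ + pₖ₋₂ and qₖ = aₖqₖ₋₁ + qₖ₋₂:
  k=0: a=8, p=8, q=1
  k=1: a=1, p=9, q=1
  k=2: a=5, p=53, q=6
  k=3: a=7, p=380, q=43
  k=4: a=1, p=433, q=49
  k=5: a=2, p=1246, q=141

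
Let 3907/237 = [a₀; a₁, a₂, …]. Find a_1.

3907 = 16·237 + 115   →  a_0 = 16
237 = 2·115 + 7   →  a_1 = 2

2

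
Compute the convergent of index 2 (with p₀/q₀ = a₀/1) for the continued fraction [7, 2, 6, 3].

Using pₖ = aₖpₖ₋₁ + pₖ₋₂, qₖ = aₖqₖ₋₁ + qₖ₋₂ (with p₋₁=1, p₋₂=0, q₋₁=0, q₋₂=1):
  k=0: a=7, p=7, q=1
  k=1: a=2, p=15, q=2
  k=2: a=6, p=97, q=13

97/13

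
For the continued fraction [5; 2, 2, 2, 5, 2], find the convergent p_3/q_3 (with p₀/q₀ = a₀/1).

65/12

Using pₖ = aₖpₖ₋₁ + pₖ₋₂, qₖ = aₖqₖ₋₁ + qₖ₋₂ (with p₋₁=1, p₋₂=0, q₋₁=0, q₋₂=1):
  k=0: a=5, p=5, q=1
  k=1: a=2, p=11, q=2
  k=2: a=2, p=27, q=5
  k=3: a=2, p=65, q=12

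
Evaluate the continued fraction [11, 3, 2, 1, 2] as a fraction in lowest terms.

305/27

Fold from the inside: start with 2/1.
  1 + 1/2 = 3/2
  2 + 2/3 = 8/3
  3 + 3/8 = 27/8
  11 + 8/27 = 305/27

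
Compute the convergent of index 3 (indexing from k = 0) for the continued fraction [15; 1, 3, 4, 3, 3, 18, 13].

268/17

Using pₖ = aₖpₖ₋₁ + pₖ₋₂, qₖ = aₖqₖ₋₁ + qₖ₋₂ (with p₋₁=1, p₋₂=0, q₋₁=0, q₋₂=1):
  k=0: a=15, p=15, q=1
  k=1: a=1, p=16, q=1
  k=2: a=3, p=63, q=4
  k=3: a=4, p=268, q=17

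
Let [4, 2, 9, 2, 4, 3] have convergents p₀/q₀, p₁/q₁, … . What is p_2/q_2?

Using pₖ = aₖpₖ₋₁ + pₖ₋₂, qₖ = aₖqₖ₋₁ + qₖ₋₂ (with p₋₁=1, p₋₂=0, q₋₁=0, q₋₂=1):
  k=0: a=4, p=4, q=1
  k=1: a=2, p=9, q=2
  k=2: a=9, p=85, q=19

85/19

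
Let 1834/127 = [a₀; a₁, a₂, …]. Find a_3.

1

1834 = 14·127 + 56   →  a_0 = 14
127 = 2·56 + 15   →  a_1 = 2
56 = 3·15 + 11   →  a_2 = 3
15 = 1·11 + 4   →  a_3 = 1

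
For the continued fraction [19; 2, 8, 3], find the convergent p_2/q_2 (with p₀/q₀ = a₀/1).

Using pₖ = aₖpₖ₋₁ + pₖ₋₂, qₖ = aₖqₖ₋₁ + qₖ₋₂ (with p₋₁=1, p₋₂=0, q₋₁=0, q₋₂=1):
  k=0: a=19, p=19, q=1
  k=1: a=2, p=39, q=2
  k=2: a=8, p=331, q=17

331/17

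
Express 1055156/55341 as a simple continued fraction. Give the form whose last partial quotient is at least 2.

1055156 = 19*55341 + 3677
55341 = 15*3677 + 186
3677 = 19*186 + 143
186 = 1*143 + 43
143 = 3*43 + 14
43 = 3*14 + 1
14 = 14*1 + 0  (stop)
So 1055156/55341 = [19; 15, 19, 1, 3, 3, 14].

[19; 15, 19, 1, 3, 3, 14]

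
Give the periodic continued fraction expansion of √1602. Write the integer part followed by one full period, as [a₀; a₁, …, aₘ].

a₀ = ⌊√1602⌋ = 40.
With m₀=0, d₀=1 and mₖ₊₁ = dₖaₖ − mₖ, dₖ₊₁ = (n − mₖ₊₁²)/dₖ, aₖ₊₁ = ⌊(a₀+mₖ₊₁)/dₖ₊₁⌋:
  k=1: m=40, d=2, a=40
  k=2: m=40, d=1, a=80
d=1 and a=2a₀=80 at k=2, so the next step gives (m, d) = (40, 2) again — its k=1 value — and the period has length 2.

[40; 40, 80]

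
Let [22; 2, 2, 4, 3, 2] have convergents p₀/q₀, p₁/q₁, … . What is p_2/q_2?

112/5

Using pₖ = aₖpₖ₋₁ + pₖ₋₂, qₖ = aₖqₖ₋₁ + qₖ₋₂ (with p₋₁=1, p₋₂=0, q₋₁=0, q₋₂=1):
  k=0: a=22, p=22, q=1
  k=1: a=2, p=45, q=2
  k=2: a=2, p=112, q=5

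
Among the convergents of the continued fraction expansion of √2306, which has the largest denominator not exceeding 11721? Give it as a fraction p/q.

√2306 = [48; 48, 96, …] (period length 2).
Convergents:
  p_0/q_0 = 48/1
  p_1/q_1 = 2305/48
  p_2/q_2 = 221328/4609
  p_3/q_3 = 10626049/221280
q_2 = 4609 ≤ 11721 < 221280 = q_3, so the answer is 221328/4609.

221328/4609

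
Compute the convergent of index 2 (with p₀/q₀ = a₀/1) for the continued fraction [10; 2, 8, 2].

Using pₖ = aₖpₖ₋₁ + pₖ₋₂, qₖ = aₖqₖ₋₁ + qₖ₋₂ (with p₋₁=1, p₋₂=0, q₋₁=0, q₋₂=1):
  k=0: a=10, p=10, q=1
  k=1: a=2, p=21, q=2
  k=2: a=8, p=178, q=17

178/17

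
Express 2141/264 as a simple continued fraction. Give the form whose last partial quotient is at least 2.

[8; 9, 9, 1, 2]

2141 = 8*264 + 29
264 = 9*29 + 3
29 = 9*3 + 2
3 = 1*2 + 1
2 = 2*1 + 0  (stop)
So 2141/264 = [8; 9, 9, 1, 2].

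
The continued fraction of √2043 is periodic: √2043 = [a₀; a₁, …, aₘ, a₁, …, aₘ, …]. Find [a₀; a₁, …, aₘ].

a₀ = ⌊√2043⌋ = 45.
With m₀=0, d₀=1 and mₖ₊₁ = dₖaₖ − mₖ, dₖ₊₁ = (n − mₖ₊₁²)/dₖ, aₖ₊₁ = ⌊(a₀+mₖ₊₁)/dₖ₊₁⌋:
  k=1: m=45, d=18, a=5
  k=2: m=45, d=1, a=90
d=1 and a=2a₀=90 at k=2, so the next step gives (m, d) = (45, 18) again — its k=1 value — and the period has length 2.

[45; 5, 90]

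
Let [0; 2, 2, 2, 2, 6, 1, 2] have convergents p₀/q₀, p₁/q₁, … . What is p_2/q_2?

Using pₖ = aₖpₖ₋₁ + pₖ₋₂, qₖ = aₖqₖ₋₁ + qₖ₋₂ (with p₋₁=1, p₋₂=0, q₋₁=0, q₋₂=1):
  k=0: a=0, p=0, q=1
  k=1: a=2, p=1, q=2
  k=2: a=2, p=2, q=5

2/5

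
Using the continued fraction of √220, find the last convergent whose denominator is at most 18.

89/6

√220 = [14; 1, 4, 1, 28, …] (period length 4).
Convergents:
  p_0/q_0 = 14/1
  p_1/q_1 = 15/1
  p_2/q_2 = 74/5
  p_3/q_3 = 89/6
  p_4/q_4 = 2566/173
q_3 = 6 ≤ 18 < 173 = q_4, so the answer is 89/6.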